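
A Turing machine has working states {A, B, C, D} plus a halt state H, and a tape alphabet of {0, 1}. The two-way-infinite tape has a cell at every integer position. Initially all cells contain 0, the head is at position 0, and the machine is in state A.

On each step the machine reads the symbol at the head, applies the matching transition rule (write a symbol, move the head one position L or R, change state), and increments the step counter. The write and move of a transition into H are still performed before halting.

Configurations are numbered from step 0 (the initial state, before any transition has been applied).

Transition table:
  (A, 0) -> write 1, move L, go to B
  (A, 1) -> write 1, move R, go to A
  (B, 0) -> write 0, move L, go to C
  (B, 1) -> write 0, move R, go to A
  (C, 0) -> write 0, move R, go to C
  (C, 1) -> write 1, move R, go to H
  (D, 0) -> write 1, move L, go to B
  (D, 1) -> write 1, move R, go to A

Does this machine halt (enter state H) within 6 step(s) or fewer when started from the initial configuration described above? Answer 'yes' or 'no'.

Step 1: in state A at pos 0, read 0 -> (A,0)->write 1,move L,goto B. Now: state=B, head=-1, tape[-2..1]=0010 (head:  ^)
Step 2: in state B at pos -1, read 0 -> (B,0)->write 0,move L,goto C. Now: state=C, head=-2, tape[-3..1]=00010 (head:  ^)
Step 3: in state C at pos -2, read 0 -> (C,0)->write 0,move R,goto C. Now: state=C, head=-1, tape[-3..1]=00010 (head:   ^)
Step 4: in state C at pos -1, read 0 -> (C,0)->write 0,move R,goto C. Now: state=C, head=0, tape[-3..1]=00010 (head:    ^)
Step 5: in state C at pos 0, read 1 -> (C,1)->write 1,move R,goto H. Now: state=H, head=1, tape[-3..2]=000100 (head:     ^)
State H reached at step 5; 5 <= 6 -> yes

Answer: yes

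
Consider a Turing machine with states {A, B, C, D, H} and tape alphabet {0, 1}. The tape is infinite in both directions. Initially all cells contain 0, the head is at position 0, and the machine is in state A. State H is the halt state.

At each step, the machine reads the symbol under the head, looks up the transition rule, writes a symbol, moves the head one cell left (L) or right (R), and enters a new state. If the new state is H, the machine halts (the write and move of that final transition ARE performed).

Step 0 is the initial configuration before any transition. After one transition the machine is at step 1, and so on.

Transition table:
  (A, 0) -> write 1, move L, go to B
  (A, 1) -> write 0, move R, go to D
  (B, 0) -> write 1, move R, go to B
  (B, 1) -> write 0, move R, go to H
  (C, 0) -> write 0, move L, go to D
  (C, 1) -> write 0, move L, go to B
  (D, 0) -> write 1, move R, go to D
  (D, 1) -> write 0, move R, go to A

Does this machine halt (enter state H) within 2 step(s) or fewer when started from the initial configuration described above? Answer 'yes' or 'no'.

Step 1: in state A at pos 0, read 0 -> (A,0)->write 1,move L,goto B. Now: state=B, head=-1, tape[-2..1]=0010 (head:  ^)
Step 2: in state B at pos -1, read 0 -> (B,0)->write 1,move R,goto B. Now: state=B, head=0, tape[-2..1]=0110 (head:   ^)
After 2 step(s): state = B (not H) -> not halted within 2 -> no

Answer: no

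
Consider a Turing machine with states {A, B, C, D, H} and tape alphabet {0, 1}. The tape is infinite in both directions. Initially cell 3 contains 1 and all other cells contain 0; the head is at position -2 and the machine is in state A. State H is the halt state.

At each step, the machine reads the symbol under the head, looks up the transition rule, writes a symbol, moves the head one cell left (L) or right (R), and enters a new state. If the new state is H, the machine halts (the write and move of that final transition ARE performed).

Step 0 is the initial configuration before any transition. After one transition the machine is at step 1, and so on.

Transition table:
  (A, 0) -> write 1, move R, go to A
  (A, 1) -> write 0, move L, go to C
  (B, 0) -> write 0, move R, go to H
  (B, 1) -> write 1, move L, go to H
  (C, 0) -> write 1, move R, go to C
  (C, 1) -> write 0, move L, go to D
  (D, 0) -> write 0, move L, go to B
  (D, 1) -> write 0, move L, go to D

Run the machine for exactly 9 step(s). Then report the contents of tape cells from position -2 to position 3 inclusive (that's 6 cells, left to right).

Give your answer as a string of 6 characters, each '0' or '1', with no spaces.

Step 1: in state A at pos -2, read 0 -> (A,0)->write 1,move R,goto A. Now: state=A, head=-1, tape[-3..4]=01000010 (head:   ^)
Step 2: in state A at pos -1, read 0 -> (A,0)->write 1,move R,goto A. Now: state=A, head=0, tape[-3..4]=01100010 (head:    ^)
Step 3: in state A at pos 0, read 0 -> (A,0)->write 1,move R,goto A. Now: state=A, head=1, tape[-3..4]=01110010 (head:     ^)
Step 4: in state A at pos 1, read 0 -> (A,0)->write 1,move R,goto A. Now: state=A, head=2, tape[-3..4]=01111010 (head:      ^)
Step 5: in state A at pos 2, read 0 -> (A,0)->write 1,move R,goto A. Now: state=A, head=3, tape[-3..4]=01111110 (head:       ^)
Step 6: in state A at pos 3, read 1 -> (A,1)->write 0,move L,goto C. Now: state=C, head=2, tape[-3..4]=01111100 (head:      ^)
Step 7: in state C at pos 2, read 1 -> (C,1)->write 0,move L,goto D. Now: state=D, head=1, tape[-3..4]=01111000 (head:     ^)
Step 8: in state D at pos 1, read 1 -> (D,1)->write 0,move L,goto D. Now: state=D, head=0, tape[-3..4]=01110000 (head:    ^)
Step 9: in state D at pos 0, read 1 -> (D,1)->write 0,move L,goto D. Now: state=D, head=-1, tape[-3..4]=01100000 (head:   ^)

Answer: 110000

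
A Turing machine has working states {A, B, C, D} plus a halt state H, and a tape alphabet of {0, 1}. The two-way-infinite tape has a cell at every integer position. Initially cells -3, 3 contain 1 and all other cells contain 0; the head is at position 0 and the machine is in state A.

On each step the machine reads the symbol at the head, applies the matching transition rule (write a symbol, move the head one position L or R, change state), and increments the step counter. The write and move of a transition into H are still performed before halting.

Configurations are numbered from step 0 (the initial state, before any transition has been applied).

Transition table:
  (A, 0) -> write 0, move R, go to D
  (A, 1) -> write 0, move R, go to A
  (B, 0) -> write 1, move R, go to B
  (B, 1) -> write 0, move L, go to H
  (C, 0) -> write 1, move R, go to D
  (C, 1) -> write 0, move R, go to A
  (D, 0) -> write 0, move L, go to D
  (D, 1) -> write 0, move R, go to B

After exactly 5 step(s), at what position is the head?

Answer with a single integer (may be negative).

Answer: -3

Derivation:
Step 1: in state A at pos 0, read 0 -> (A,0)->write 0,move R,goto D. Now: state=D, head=1, tape[-4..4]=010000010 (head:      ^)
Step 2: in state D at pos 1, read 0 -> (D,0)->write 0,move L,goto D. Now: state=D, head=0, tape[-4..4]=010000010 (head:     ^)
Step 3: in state D at pos 0, read 0 -> (D,0)->write 0,move L,goto D. Now: state=D, head=-1, tape[-4..4]=010000010 (head:    ^)
Step 4: in state D at pos -1, read 0 -> (D,0)->write 0,move L,goto D. Now: state=D, head=-2, tape[-4..4]=010000010 (head:   ^)
Step 5: in state D at pos -2, read 0 -> (D,0)->write 0,move L,goto D. Now: state=D, head=-3, tape[-4..4]=010000010 (head:  ^)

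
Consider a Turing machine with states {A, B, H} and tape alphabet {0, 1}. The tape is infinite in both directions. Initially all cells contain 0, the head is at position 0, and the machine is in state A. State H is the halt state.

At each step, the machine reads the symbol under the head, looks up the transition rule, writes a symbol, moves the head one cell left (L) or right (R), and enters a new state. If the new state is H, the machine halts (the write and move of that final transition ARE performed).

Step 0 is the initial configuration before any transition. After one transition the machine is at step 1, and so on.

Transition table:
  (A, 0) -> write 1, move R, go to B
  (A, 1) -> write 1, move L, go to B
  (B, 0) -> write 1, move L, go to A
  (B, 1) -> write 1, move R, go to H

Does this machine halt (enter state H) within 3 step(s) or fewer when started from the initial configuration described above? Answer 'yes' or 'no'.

Answer: no

Derivation:
Step 1: in state A at pos 0, read 0 -> (A,0)->write 1,move R,goto B. Now: state=B, head=1, tape[-1..2]=0100 (head:   ^)
Step 2: in state B at pos 1, read 0 -> (B,0)->write 1,move L,goto A. Now: state=A, head=0, tape[-1..2]=0110 (head:  ^)
Step 3: in state A at pos 0, read 1 -> (A,1)->write 1,move L,goto B. Now: state=B, head=-1, tape[-2..2]=00110 (head:  ^)
After 3 step(s): state = B (not H) -> not halted within 3 -> no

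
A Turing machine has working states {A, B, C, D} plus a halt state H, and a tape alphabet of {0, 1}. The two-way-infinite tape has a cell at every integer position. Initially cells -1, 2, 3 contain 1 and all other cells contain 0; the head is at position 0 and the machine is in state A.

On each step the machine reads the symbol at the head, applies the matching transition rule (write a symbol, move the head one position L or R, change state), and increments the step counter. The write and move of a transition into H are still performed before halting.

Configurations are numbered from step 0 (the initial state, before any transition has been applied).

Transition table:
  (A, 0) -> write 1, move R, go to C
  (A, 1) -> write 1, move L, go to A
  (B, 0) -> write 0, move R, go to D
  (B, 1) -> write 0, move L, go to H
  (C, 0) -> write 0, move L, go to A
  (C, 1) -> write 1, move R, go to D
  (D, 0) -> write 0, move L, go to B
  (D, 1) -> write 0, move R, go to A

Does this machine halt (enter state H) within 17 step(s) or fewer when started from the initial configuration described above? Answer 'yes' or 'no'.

Step 1: in state A at pos 0, read 0 -> (A,0)->write 1,move R,goto C. Now: state=C, head=1, tape[-2..4]=0110110 (head:    ^)
Step 2: in state C at pos 1, read 0 -> (C,0)->write 0,move L,goto A. Now: state=A, head=0, tape[-2..4]=0110110 (head:   ^)
Step 3: in state A at pos 0, read 1 -> (A,1)->write 1,move L,goto A. Now: state=A, head=-1, tape[-2..4]=0110110 (head:  ^)
Step 4: in state A at pos -1, read 1 -> (A,1)->write 1,move L,goto A. Now: state=A, head=-2, tape[-3..4]=00110110 (head:  ^)
Step 5: in state A at pos -2, read 0 -> (A,0)->write 1,move R,goto C. Now: state=C, head=-1, tape[-3..4]=01110110 (head:   ^)
Step 6: in state C at pos -1, read 1 -> (C,1)->write 1,move R,goto D. Now: state=D, head=0, tape[-3..4]=01110110 (head:    ^)
Step 7: in state D at pos 0, read 1 -> (D,1)->write 0,move R,goto A. Now: state=A, head=1, tape[-3..4]=01100110 (head:     ^)
Step 8: in state A at pos 1, read 0 -> (A,0)->write 1,move R,goto C. Now: state=C, head=2, tape[-3..4]=01101110 (head:      ^)
Step 9: in state C at pos 2, read 1 -> (C,1)->write 1,move R,goto D. Now: state=D, head=3, tape[-3..4]=01101110 (head:       ^)
Step 10: in state D at pos 3, read 1 -> (D,1)->write 0,move R,goto A. Now: state=A, head=4, tape[-3..5]=011011000 (head:        ^)
Step 11: in state A at pos 4, read 0 -> (A,0)->write 1,move R,goto C. Now: state=C, head=5, tape[-3..6]=0110110100 (head:         ^)
Step 12: in state C at pos 5, read 0 -> (C,0)->write 0,move L,goto A. Now: state=A, head=4, tape[-3..6]=0110110100 (head:        ^)
Step 13: in state A at pos 4, read 1 -> (A,1)->write 1,move L,goto A. Now: state=A, head=3, tape[-3..6]=0110110100 (head:       ^)
Step 14: in state A at pos 3, read 0 -> (A,0)->write 1,move R,goto C. Now: state=C, head=4, tape[-3..6]=0110111100 (head:        ^)
Step 15: in state C at pos 4, read 1 -> (C,1)->write 1,move R,goto D. Now: state=D, head=5, tape[-3..6]=0110111100 (head:         ^)
Step 16: in state D at pos 5, read 0 -> (D,0)->write 0,move L,goto B. Now: state=B, head=4, tape[-3..6]=0110111100 (head:        ^)
Step 17: in state B at pos 4, read 1 -> (B,1)->write 0,move L,goto H. Now: state=H, head=3, tape[-3..6]=0110111000 (head:       ^)
State H reached at step 17; 17 <= 17 -> yes

Answer: yes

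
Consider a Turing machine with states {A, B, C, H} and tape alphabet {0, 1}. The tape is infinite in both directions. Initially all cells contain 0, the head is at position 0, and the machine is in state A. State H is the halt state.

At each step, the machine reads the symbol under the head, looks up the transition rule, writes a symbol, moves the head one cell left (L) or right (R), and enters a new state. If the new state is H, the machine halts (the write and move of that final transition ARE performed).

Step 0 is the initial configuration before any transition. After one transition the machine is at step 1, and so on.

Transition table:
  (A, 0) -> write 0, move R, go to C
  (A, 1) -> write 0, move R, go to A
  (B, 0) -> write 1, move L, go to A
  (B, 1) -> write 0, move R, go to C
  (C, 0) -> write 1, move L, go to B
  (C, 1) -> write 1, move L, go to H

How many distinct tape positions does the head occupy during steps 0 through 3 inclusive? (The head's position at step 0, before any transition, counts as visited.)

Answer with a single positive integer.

Answer: 3

Derivation:
Step 1: in state A at pos 0, read 0 -> (A,0)->write 0,move R,goto C. Now: state=C, head=1, tape[-1..2]=0000 (head:   ^)
Step 2: in state C at pos 1, read 0 -> (C,0)->write 1,move L,goto B. Now: state=B, head=0, tape[-1..2]=0010 (head:  ^)
Step 3: in state B at pos 0, read 0 -> (B,0)->write 1,move L,goto A. Now: state=A, head=-1, tape[-2..2]=00110 (head:  ^)
Head positions at steps 0..3: starting at 0, distinct positions visited = {-1, 0, 1} -> 3 position(s)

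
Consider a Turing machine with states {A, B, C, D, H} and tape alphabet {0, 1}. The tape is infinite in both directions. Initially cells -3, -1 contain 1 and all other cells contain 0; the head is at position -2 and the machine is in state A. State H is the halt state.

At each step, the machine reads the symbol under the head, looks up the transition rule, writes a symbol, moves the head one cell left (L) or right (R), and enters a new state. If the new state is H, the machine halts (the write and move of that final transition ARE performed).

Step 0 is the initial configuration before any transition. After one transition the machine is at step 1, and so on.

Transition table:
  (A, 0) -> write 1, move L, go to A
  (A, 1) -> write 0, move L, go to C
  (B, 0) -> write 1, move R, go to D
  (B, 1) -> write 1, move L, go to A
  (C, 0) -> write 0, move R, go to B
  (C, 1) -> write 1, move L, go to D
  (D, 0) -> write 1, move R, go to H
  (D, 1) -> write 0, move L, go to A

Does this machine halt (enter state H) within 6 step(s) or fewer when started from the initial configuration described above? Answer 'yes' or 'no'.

Step 1: in state A at pos -2, read 0 -> (A,0)->write 1,move L,goto A. Now: state=A, head=-3, tape[-4..0]=01110 (head:  ^)
Step 2: in state A at pos -3, read 1 -> (A,1)->write 0,move L,goto C. Now: state=C, head=-4, tape[-5..0]=000110 (head:  ^)
Step 3: in state C at pos -4, read 0 -> (C,0)->write 0,move R,goto B. Now: state=B, head=-3, tape[-5..0]=000110 (head:   ^)
Step 4: in state B at pos -3, read 0 -> (B,0)->write 1,move R,goto D. Now: state=D, head=-2, tape[-5..0]=001110 (head:    ^)
Step 5: in state D at pos -2, read 1 -> (D,1)->write 0,move L,goto A. Now: state=A, head=-3, tape[-5..0]=001010 (head:   ^)
Step 6: in state A at pos -3, read 1 -> (A,1)->write 0,move L,goto C. Now: state=C, head=-4, tape[-5..0]=000010 (head:  ^)
After 6 step(s): state = C (not H) -> not halted within 6 -> no

Answer: no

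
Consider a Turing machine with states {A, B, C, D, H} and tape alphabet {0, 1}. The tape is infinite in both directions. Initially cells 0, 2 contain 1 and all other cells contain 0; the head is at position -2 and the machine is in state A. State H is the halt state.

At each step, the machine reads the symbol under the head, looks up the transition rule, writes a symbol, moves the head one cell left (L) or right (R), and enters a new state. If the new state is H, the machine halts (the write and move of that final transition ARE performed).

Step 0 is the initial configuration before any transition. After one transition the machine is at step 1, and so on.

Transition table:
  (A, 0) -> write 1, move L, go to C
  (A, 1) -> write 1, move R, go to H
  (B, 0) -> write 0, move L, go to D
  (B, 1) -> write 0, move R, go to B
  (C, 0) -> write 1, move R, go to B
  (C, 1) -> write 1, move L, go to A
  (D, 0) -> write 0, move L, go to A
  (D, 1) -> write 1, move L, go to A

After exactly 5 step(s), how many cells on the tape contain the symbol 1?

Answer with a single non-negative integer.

Answer: 3

Derivation:
Step 1: in state A at pos -2, read 0 -> (A,0)->write 1,move L,goto C. Now: state=C, head=-3, tape[-4..3]=00101010 (head:  ^)
Step 2: in state C at pos -3, read 0 -> (C,0)->write 1,move R,goto B. Now: state=B, head=-2, tape[-4..3]=01101010 (head:   ^)
Step 3: in state B at pos -2, read 1 -> (B,1)->write 0,move R,goto B. Now: state=B, head=-1, tape[-4..3]=01001010 (head:    ^)
Step 4: in state B at pos -1, read 0 -> (B,0)->write 0,move L,goto D. Now: state=D, head=-2, tape[-4..3]=01001010 (head:   ^)
Step 5: in state D at pos -2, read 0 -> (D,0)->write 0,move L,goto A. Now: state=A, head=-3, tape[-4..3]=01001010 (head:  ^)
Cells containing 1 after step 5: {-3, 0, 2} -> 3 cell(s)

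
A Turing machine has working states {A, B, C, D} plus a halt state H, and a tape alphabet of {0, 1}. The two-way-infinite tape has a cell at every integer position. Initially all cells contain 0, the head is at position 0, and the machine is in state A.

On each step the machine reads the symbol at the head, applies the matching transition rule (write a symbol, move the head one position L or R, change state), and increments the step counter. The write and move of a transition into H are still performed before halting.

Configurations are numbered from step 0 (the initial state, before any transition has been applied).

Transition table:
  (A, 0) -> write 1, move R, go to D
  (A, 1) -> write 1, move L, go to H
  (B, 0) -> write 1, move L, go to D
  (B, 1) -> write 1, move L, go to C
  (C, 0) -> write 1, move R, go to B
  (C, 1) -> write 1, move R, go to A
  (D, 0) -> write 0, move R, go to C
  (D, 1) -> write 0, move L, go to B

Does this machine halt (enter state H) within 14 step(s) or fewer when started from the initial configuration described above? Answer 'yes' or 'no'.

Step 1: in state A at pos 0, read 0 -> (A,0)->write 1,move R,goto D. Now: state=D, head=1, tape[-1..2]=0100 (head:   ^)
Step 2: in state D at pos 1, read 0 -> (D,0)->write 0,move R,goto C. Now: state=C, head=2, tape[-1..3]=01000 (head:    ^)
Step 3: in state C at pos 2, read 0 -> (C,0)->write 1,move R,goto B. Now: state=B, head=3, tape[-1..4]=010100 (head:     ^)
Step 4: in state B at pos 3, read 0 -> (B,0)->write 1,move L,goto D. Now: state=D, head=2, tape[-1..4]=010110 (head:    ^)
Step 5: in state D at pos 2, read 1 -> (D,1)->write 0,move L,goto B. Now: state=B, head=1, tape[-1..4]=010010 (head:   ^)
Step 6: in state B at pos 1, read 0 -> (B,0)->write 1,move L,goto D. Now: state=D, head=0, tape[-1..4]=011010 (head:  ^)
Step 7: in state D at pos 0, read 1 -> (D,1)->write 0,move L,goto B. Now: state=B, head=-1, tape[-2..4]=0001010 (head:  ^)
Step 8: in state B at pos -1, read 0 -> (B,0)->write 1,move L,goto D. Now: state=D, head=-2, tape[-3..4]=00101010 (head:  ^)
Step 9: in state D at pos -2, read 0 -> (D,0)->write 0,move R,goto C. Now: state=C, head=-1, tape[-3..4]=00101010 (head:   ^)
Step 10: in state C at pos -1, read 1 -> (C,1)->write 1,move R,goto A. Now: state=A, head=0, tape[-3..4]=00101010 (head:    ^)
Step 11: in state A at pos 0, read 0 -> (A,0)->write 1,move R,goto D. Now: state=D, head=1, tape[-3..4]=00111010 (head:     ^)
Step 12: in state D at pos 1, read 1 -> (D,1)->write 0,move L,goto B. Now: state=B, head=0, tape[-3..4]=00110010 (head:    ^)
Step 13: in state B at pos 0, read 1 -> (B,1)->write 1,move L,goto C. Now: state=C, head=-1, tape[-3..4]=00110010 (head:   ^)
Step 14: in state C at pos -1, read 1 -> (C,1)->write 1,move R,goto A. Now: state=A, head=0, tape[-3..4]=00110010 (head:    ^)
After 14 step(s): state = A (not H) -> not halted within 14 -> no

Answer: no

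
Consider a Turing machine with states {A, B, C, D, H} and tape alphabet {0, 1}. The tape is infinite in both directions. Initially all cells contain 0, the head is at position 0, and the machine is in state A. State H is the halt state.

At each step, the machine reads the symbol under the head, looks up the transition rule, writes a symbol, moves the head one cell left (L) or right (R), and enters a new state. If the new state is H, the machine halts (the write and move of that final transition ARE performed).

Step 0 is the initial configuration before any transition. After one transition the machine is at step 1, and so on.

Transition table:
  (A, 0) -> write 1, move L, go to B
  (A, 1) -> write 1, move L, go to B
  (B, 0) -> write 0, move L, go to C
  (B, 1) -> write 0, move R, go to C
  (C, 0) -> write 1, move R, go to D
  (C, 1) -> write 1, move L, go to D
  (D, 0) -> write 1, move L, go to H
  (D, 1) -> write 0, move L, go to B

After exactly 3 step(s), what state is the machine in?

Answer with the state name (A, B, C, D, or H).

Answer: D

Derivation:
Step 1: in state A at pos 0, read 0 -> (A,0)->write 1,move L,goto B. Now: state=B, head=-1, tape[-2..1]=0010 (head:  ^)
Step 2: in state B at pos -1, read 0 -> (B,0)->write 0,move L,goto C. Now: state=C, head=-2, tape[-3..1]=00010 (head:  ^)
Step 3: in state C at pos -2, read 0 -> (C,0)->write 1,move R,goto D. Now: state=D, head=-1, tape[-3..1]=01010 (head:   ^)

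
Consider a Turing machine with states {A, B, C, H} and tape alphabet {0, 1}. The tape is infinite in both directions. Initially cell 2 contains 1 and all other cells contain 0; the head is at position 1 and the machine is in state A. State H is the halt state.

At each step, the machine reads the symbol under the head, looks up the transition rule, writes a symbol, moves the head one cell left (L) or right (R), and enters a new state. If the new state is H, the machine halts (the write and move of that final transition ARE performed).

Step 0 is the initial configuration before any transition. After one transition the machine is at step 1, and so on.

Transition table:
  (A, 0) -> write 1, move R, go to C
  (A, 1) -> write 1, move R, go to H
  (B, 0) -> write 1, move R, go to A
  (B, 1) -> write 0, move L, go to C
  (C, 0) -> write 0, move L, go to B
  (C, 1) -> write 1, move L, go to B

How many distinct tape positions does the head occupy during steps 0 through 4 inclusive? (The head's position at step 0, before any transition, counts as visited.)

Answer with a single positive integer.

Step 1: in state A at pos 1, read 0 -> (A,0)->write 1,move R,goto C. Now: state=C, head=2, tape[0..3]=0110 (head:   ^)
Step 2: in state C at pos 2, read 1 -> (C,1)->write 1,move L,goto B. Now: state=B, head=1, tape[0..3]=0110 (head:  ^)
Step 3: in state B at pos 1, read 1 -> (B,1)->write 0,move L,goto C. Now: state=C, head=0, tape[-1..3]=00010 (head:  ^)
Step 4: in state C at pos 0, read 0 -> (C,0)->write 0,move L,goto B. Now: state=B, head=-1, tape[-2..3]=000010 (head:  ^)
Head positions at steps 0..4: starting at 1, distinct positions visited = {-1, 0, 1, 2} -> 4 position(s)

Answer: 4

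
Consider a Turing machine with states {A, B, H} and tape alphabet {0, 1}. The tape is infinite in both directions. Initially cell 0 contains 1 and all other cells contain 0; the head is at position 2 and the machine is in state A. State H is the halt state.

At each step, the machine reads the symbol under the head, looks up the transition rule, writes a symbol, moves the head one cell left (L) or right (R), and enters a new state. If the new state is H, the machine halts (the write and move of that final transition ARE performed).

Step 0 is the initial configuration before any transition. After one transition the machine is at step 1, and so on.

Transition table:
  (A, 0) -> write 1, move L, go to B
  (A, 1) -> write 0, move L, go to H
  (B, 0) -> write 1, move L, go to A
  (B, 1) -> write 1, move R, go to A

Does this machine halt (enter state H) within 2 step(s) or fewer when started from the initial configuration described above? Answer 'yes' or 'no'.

Answer: no

Derivation:
Step 1: in state A at pos 2, read 0 -> (A,0)->write 1,move L,goto B. Now: state=B, head=1, tape[-1..3]=01010 (head:   ^)
Step 2: in state B at pos 1, read 0 -> (B,0)->write 1,move L,goto A. Now: state=A, head=0, tape[-1..3]=01110 (head:  ^)
After 2 step(s): state = A (not H) -> not halted within 2 -> no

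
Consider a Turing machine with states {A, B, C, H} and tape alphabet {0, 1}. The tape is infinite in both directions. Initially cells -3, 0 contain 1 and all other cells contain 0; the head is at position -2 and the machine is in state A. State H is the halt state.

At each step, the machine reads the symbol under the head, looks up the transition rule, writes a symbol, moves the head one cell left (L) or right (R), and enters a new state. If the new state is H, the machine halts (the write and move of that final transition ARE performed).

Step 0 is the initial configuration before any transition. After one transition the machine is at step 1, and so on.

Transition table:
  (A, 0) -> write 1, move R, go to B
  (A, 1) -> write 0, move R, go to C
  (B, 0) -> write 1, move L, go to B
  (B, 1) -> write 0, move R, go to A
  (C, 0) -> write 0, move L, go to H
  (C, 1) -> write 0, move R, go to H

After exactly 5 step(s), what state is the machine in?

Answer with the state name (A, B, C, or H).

Answer: H

Derivation:
Step 1: in state A at pos -2, read 0 -> (A,0)->write 1,move R,goto B. Now: state=B, head=-1, tape[-4..1]=011010 (head:    ^)
Step 2: in state B at pos -1, read 0 -> (B,0)->write 1,move L,goto B. Now: state=B, head=-2, tape[-4..1]=011110 (head:   ^)
Step 3: in state B at pos -2, read 1 -> (B,1)->write 0,move R,goto A. Now: state=A, head=-1, tape[-4..1]=010110 (head:    ^)
Step 4: in state A at pos -1, read 1 -> (A,1)->write 0,move R,goto C. Now: state=C, head=0, tape[-4..1]=010010 (head:     ^)
Step 5: in state C at pos 0, read 1 -> (C,1)->write 0,move R,goto H. Now: state=H, head=1, tape[-4..2]=0100000 (head:      ^)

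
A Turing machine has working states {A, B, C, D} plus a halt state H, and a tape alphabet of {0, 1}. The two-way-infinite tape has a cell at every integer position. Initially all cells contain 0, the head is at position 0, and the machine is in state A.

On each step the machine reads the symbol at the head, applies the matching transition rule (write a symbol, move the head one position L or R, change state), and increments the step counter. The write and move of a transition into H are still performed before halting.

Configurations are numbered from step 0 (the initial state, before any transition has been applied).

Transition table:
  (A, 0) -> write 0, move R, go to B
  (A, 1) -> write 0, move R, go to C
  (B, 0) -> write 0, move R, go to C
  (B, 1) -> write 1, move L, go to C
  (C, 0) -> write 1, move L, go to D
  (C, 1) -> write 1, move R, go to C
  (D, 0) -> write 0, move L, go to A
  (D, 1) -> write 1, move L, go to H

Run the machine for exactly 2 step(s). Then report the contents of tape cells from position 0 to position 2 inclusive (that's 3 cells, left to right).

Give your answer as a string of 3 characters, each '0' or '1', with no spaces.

Step 1: in state A at pos 0, read 0 -> (A,0)->write 0,move R,goto B. Now: state=B, head=1, tape[-1..2]=0000 (head:   ^)
Step 2: in state B at pos 1, read 0 -> (B,0)->write 0,move R,goto C. Now: state=C, head=2, tape[-1..3]=00000 (head:    ^)

Answer: 000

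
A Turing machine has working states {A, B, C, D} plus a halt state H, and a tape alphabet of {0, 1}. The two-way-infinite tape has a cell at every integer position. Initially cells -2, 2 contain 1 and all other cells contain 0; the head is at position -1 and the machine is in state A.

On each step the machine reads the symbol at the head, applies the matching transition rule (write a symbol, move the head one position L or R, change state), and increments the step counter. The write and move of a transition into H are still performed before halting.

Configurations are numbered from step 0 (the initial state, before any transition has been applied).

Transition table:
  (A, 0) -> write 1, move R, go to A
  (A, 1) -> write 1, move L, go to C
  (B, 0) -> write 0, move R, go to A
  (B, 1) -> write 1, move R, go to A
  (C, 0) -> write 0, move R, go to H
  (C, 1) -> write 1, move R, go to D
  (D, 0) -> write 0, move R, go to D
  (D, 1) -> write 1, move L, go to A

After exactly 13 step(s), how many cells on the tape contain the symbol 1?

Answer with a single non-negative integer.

Answer: 5

Derivation:
Step 1: in state A at pos -1, read 0 -> (A,0)->write 1,move R,goto A. Now: state=A, head=0, tape[-3..3]=0110010 (head:    ^)
Step 2: in state A at pos 0, read 0 -> (A,0)->write 1,move R,goto A. Now: state=A, head=1, tape[-3..3]=0111010 (head:     ^)
Step 3: in state A at pos 1, read 0 -> (A,0)->write 1,move R,goto A. Now: state=A, head=2, tape[-3..3]=0111110 (head:      ^)
Step 4: in state A at pos 2, read 1 -> (A,1)->write 1,move L,goto C. Now: state=C, head=1, tape[-3..3]=0111110 (head:     ^)
Step 5: in state C at pos 1, read 1 -> (C,1)->write 1,move R,goto D. Now: state=D, head=2, tape[-3..3]=0111110 (head:      ^)
Step 6: in state D at pos 2, read 1 -> (D,1)->write 1,move L,goto A. Now: state=A, head=1, tape[-3..3]=0111110 (head:     ^)
Step 7: in state A at pos 1, read 1 -> (A,1)->write 1,move L,goto C. Now: state=C, head=0, tape[-3..3]=0111110 (head:    ^)
Step 8: in state C at pos 0, read 1 -> (C,1)->write 1,move R,goto D. Now: state=D, head=1, tape[-3..3]=0111110 (head:     ^)
Step 9: in state D at pos 1, read 1 -> (D,1)->write 1,move L,goto A. Now: state=A, head=0, tape[-3..3]=0111110 (head:    ^)
Step 10: in state A at pos 0, read 1 -> (A,1)->write 1,move L,goto C. Now: state=C, head=-1, tape[-3..3]=0111110 (head:   ^)
Step 11: in state C at pos -1, read 1 -> (C,1)->write 1,move R,goto D. Now: state=D, head=0, tape[-3..3]=0111110 (head:    ^)
Step 12: in state D at pos 0, read 1 -> (D,1)->write 1,move L,goto A. Now: state=A, head=-1, tape[-3..3]=0111110 (head:   ^)
Step 13: in state A at pos -1, read 1 -> (A,1)->write 1,move L,goto C. Now: state=C, head=-2, tape[-3..3]=0111110 (head:  ^)
Cells containing 1 after step 13: {-2, -1, 0, 1, 2} -> 5 cell(s)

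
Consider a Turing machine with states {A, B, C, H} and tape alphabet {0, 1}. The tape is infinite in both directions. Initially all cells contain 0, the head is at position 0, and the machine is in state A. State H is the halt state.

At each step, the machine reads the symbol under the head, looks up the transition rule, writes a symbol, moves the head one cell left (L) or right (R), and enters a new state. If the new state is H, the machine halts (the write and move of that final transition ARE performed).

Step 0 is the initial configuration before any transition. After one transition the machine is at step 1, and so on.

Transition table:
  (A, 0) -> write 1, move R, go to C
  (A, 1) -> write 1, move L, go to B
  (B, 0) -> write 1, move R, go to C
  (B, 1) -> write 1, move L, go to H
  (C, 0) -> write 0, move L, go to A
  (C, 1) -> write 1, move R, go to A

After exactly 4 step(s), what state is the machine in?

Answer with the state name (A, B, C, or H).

Step 1: in state A at pos 0, read 0 -> (A,0)->write 1,move R,goto C. Now: state=C, head=1, tape[-1..2]=0100 (head:   ^)
Step 2: in state C at pos 1, read 0 -> (C,0)->write 0,move L,goto A. Now: state=A, head=0, tape[-1..2]=0100 (head:  ^)
Step 3: in state A at pos 0, read 1 -> (A,1)->write 1,move L,goto B. Now: state=B, head=-1, tape[-2..2]=00100 (head:  ^)
Step 4: in state B at pos -1, read 0 -> (B,0)->write 1,move R,goto C. Now: state=C, head=0, tape[-2..2]=01100 (head:   ^)

Answer: C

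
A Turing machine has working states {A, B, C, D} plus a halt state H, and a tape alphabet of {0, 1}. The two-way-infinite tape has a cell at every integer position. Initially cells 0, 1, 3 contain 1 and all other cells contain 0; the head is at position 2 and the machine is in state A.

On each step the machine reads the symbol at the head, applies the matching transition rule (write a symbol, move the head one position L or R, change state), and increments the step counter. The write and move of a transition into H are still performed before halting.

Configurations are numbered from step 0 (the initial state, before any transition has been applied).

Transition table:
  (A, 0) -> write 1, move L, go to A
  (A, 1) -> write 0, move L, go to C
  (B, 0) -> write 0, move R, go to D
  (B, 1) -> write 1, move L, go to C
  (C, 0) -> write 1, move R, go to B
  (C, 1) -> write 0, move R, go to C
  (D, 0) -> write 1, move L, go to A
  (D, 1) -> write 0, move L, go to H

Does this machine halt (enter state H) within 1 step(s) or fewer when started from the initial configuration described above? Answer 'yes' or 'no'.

Step 1: in state A at pos 2, read 0 -> (A,0)->write 1,move L,goto A. Now: state=A, head=1, tape[-1..4]=011110 (head:   ^)
After 1 step(s): state = A (not H) -> not halted within 1 -> no

Answer: no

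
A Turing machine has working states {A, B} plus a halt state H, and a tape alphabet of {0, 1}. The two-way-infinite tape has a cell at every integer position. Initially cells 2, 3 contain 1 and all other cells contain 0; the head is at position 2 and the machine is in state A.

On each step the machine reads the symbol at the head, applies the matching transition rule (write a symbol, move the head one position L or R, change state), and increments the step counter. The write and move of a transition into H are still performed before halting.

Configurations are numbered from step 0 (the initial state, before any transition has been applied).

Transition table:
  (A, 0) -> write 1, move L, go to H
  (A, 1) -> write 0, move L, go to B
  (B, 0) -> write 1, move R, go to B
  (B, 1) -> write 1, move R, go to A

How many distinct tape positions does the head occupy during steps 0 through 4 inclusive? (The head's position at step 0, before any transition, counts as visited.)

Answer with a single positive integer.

Answer: 4

Derivation:
Step 1: in state A at pos 2, read 1 -> (A,1)->write 0,move L,goto B. Now: state=B, head=1, tape[0..4]=00010 (head:  ^)
Step 2: in state B at pos 1, read 0 -> (B,0)->write 1,move R,goto B. Now: state=B, head=2, tape[0..4]=01010 (head:   ^)
Step 3: in state B at pos 2, read 0 -> (B,0)->write 1,move R,goto B. Now: state=B, head=3, tape[0..4]=01110 (head:    ^)
Step 4: in state B at pos 3, read 1 -> (B,1)->write 1,move R,goto A. Now: state=A, head=4, tape[0..5]=011100 (head:     ^)
Head positions at steps 0..4: starting at 2, distinct positions visited = {1, 2, 3, 4} -> 4 position(s)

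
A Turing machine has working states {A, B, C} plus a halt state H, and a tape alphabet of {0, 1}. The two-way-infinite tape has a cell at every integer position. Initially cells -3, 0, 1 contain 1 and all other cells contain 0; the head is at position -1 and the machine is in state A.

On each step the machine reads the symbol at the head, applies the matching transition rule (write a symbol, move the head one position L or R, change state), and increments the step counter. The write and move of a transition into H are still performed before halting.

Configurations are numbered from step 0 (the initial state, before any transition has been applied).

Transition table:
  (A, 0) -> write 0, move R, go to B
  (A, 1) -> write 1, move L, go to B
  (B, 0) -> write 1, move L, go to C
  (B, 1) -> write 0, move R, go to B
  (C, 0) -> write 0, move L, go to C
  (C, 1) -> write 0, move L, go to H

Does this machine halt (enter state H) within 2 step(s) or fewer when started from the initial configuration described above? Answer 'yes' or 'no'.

Step 1: in state A at pos -1, read 0 -> (A,0)->write 0,move R,goto B. Now: state=B, head=0, tape[-4..2]=0100110 (head:     ^)
Step 2: in state B at pos 0, read 1 -> (B,1)->write 0,move R,goto B. Now: state=B, head=1, tape[-4..2]=0100010 (head:      ^)
After 2 step(s): state = B (not H) -> not halted within 2 -> no

Answer: no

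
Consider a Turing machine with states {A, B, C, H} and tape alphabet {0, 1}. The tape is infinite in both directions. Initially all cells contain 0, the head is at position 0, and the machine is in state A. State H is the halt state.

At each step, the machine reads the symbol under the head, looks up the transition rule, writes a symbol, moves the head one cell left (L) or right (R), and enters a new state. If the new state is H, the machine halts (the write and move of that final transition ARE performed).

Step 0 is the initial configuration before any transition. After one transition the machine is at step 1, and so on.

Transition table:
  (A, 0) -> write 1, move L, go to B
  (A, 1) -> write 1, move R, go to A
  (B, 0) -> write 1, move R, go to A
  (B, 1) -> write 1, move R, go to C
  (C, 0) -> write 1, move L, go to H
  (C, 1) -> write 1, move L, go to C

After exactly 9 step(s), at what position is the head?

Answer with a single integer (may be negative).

Step 1: in state A at pos 0, read 0 -> (A,0)->write 1,move L,goto B. Now: state=B, head=-1, tape[-2..1]=0010 (head:  ^)
Step 2: in state B at pos -1, read 0 -> (B,0)->write 1,move R,goto A. Now: state=A, head=0, tape[-2..1]=0110 (head:   ^)
Step 3: in state A at pos 0, read 1 -> (A,1)->write 1,move R,goto A. Now: state=A, head=1, tape[-2..2]=01100 (head:    ^)
Step 4: in state A at pos 1, read 0 -> (A,0)->write 1,move L,goto B. Now: state=B, head=0, tape[-2..2]=01110 (head:   ^)
Step 5: in state B at pos 0, read 1 -> (B,1)->write 1,move R,goto C. Now: state=C, head=1, tape[-2..2]=01110 (head:    ^)
Step 6: in state C at pos 1, read 1 -> (C,1)->write 1,move L,goto C. Now: state=C, head=0, tape[-2..2]=01110 (head:   ^)
Step 7: in state C at pos 0, read 1 -> (C,1)->write 1,move L,goto C. Now: state=C, head=-1, tape[-2..2]=01110 (head:  ^)
Step 8: in state C at pos -1, read 1 -> (C,1)->write 1,move L,goto C. Now: state=C, head=-2, tape[-3..2]=001110 (head:  ^)
Step 9: in state C at pos -2, read 0 -> (C,0)->write 1,move L,goto H. Now: state=H, head=-3, tape[-4..2]=0011110 (head:  ^)

Answer: -3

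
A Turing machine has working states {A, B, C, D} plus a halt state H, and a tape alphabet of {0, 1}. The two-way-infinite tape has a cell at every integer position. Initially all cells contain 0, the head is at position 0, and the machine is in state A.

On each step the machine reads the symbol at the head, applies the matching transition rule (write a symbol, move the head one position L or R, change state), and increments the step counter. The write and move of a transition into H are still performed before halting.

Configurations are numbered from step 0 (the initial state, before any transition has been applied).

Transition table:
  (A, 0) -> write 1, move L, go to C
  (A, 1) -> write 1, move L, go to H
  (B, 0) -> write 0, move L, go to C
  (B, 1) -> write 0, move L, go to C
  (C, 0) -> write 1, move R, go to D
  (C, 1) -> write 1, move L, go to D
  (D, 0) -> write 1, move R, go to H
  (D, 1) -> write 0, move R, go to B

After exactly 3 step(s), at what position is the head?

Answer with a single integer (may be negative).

Step 1: in state A at pos 0, read 0 -> (A,0)->write 1,move L,goto C. Now: state=C, head=-1, tape[-2..1]=0010 (head:  ^)
Step 2: in state C at pos -1, read 0 -> (C,0)->write 1,move R,goto D. Now: state=D, head=0, tape[-2..1]=0110 (head:   ^)
Step 3: in state D at pos 0, read 1 -> (D,1)->write 0,move R,goto B. Now: state=B, head=1, tape[-2..2]=01000 (head:    ^)

Answer: 1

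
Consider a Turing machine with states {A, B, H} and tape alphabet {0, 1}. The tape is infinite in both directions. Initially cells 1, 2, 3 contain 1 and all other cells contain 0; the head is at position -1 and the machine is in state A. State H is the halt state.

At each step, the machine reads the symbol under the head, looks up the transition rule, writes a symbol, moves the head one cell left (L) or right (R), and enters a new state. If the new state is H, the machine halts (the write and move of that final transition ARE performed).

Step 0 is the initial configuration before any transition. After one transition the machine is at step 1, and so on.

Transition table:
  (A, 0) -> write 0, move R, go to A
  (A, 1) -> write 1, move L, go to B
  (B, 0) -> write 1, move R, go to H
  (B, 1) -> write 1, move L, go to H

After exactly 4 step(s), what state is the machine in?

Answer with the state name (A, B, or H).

Step 1: in state A at pos -1, read 0 -> (A,0)->write 0,move R,goto A. Now: state=A, head=0, tape[-2..4]=0001110 (head:   ^)
Step 2: in state A at pos 0, read 0 -> (A,0)->write 0,move R,goto A. Now: state=A, head=1, tape[-2..4]=0001110 (head:    ^)
Step 3: in state A at pos 1, read 1 -> (A,1)->write 1,move L,goto B. Now: state=B, head=0, tape[-2..4]=0001110 (head:   ^)
Step 4: in state B at pos 0, read 0 -> (B,0)->write 1,move R,goto H. Now: state=H, head=1, tape[-2..4]=0011110 (head:    ^)

Answer: H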